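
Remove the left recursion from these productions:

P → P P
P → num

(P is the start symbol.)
P → num P'
P' → P P'
P' → ε

P is directly left-recursive. The standard transformation for
  A → A α₁ | ... | A α_m | β₁ | ... | β_n
is
  A  → β₁ A' | ... | β_n A'
  A' → α₁ A' | ... | α_m A' | ε

P → num becomes P → num P'
P → P P becomes P' → P P'
Add P' → ε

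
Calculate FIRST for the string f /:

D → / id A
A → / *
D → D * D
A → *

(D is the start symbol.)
{ 'f' }

To compute FIRST(f /), process the symbols left to right:
Symbol f is a terminal. Add 'f' and stop.
FIRST(f /) = { 'f' }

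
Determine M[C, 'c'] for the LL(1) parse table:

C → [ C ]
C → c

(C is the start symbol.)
C → c

To find M[C, 'c'], we find productions for C where 'c' is in the predict set (PREDICT(N → α) = (FIRST(α) \ {ε}) ∪ (FOLLOW(N) if α ⇒* ε)).

C → [ C ]: PREDICT = { '[' }
C → c: PREDICT = { 'c' }
  'c' is in predict set, so this production goes in M[C, 'c']

M[C, 'c'] = C → c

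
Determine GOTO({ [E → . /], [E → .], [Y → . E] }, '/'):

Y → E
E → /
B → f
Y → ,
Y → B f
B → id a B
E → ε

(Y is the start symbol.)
{ [E → / .] }

GOTO(I, '/') = CLOSURE({ [A → αX.β] : [A → α.Xβ] ∈ I, X = '/' })

Items with dot before '/', with the dot advanced:
  [E → . /] → [E → / .]
Closure adds nothing (no advanced item has the dot before a non-terminal).

GOTO = { [E → / .] }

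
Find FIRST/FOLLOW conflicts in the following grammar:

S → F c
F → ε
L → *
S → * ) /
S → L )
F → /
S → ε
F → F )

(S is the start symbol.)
Yes. F → F ')' with FOLLOW(F) on { ')' }

A FIRST/FOLLOW conflict occurs when a non-terminal N has a nullable alternative N → β (β ⇒* ε) and another alternative N → α with FIRST(α) ∩ FOLLOW(N) ≠ ∅: on such a lookahead the parser cannot decide between expanding α and letting N vanish via β.

Nullable non-terminals: F, S.
FIRST sets used below: FIRST(F) = { ')', '/', ε }, FIRST(L) = { '*' }

F: nullable alternative(s) F → ε; FOLLOW(F) = { ')', 'c' }
  F → ε: FIRST \ {ε} = { } — this is the only nullable alternative, skip
  F → /: FIRST \ {ε} = { '/' } — disjoint from FOLLOW(F)
  F → F ): FIRST \ {ε} = { ')', '/' } — overlaps FOLLOW(F) on { ')' }: CONFLICT

S: nullable alternative(s) S → ε; FOLLOW(S) = { $ }
  S → F c: FIRST \ {ε} = { ')', '/', 'c' } — disjoint from FOLLOW(S)
  S → * ) /: FIRST \ {ε} = { '*' } — disjoint from FOLLOW(S)
  S → L ): FIRST \ {ε} = { '*' } — disjoint from FOLLOW(S)
  S → ε: FIRST \ {ε} = { } — this is the only nullable alternative, skip

L has no nullable alternative, so no FIRST/FOLLOW check is needed there.

So the grammar has 1 FIRST/FOLLOW conflict (marked CONFLICT above).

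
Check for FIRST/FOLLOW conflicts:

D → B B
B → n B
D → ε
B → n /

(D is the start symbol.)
No FIRST/FOLLOW conflicts.

A FIRST/FOLLOW conflict occurs when a non-terminal N has a nullable alternative N → β (β ⇒* ε) and another alternative N → α with FIRST(α) ∩ FOLLOW(N) ≠ ∅: on such a lookahead the parser cannot decide between expanding α and letting N vanish via β.

Nullable non-terminals: D.
FIRST sets used below: FIRST(B) = { 'n' }

D: nullable alternative(s) D → ε; FOLLOW(D) = { $ }
  D → B B: FIRST \ {ε} = { 'n' } — disjoint from FOLLOW(D)
  D → ε: FIRST \ {ε} = { } — this is the only nullable alternative, skip

B has no nullable alternative, so no FIRST/FOLLOW check is needed there.

No FIRST/FOLLOW conflicts found.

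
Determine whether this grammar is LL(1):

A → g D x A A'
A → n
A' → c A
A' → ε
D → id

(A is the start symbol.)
A grammar is LL(1) if for each non-terminal N with multiple productions, the predict sets of those productions are pairwise disjoint, where PREDICT(N → α) = (FIRST(α) \ {ε}) ∪ (FOLLOW(N) if α ⇒* ε).

Relevant sets:
  FOLLOW(A') = { $, 'c' }

For A:
  PREDICT(A → g D x A A') = { 'g' }
  PREDICT(A → n) = { 'n' }
For A':
  PREDICT(A' → c A) = { 'c' }
  PREDICT(A' → ε) = { $, 'c' }
D has a single production, so nothing to check there.

Conflict found: Predict set conflict for A': { 'c' }
The grammar is NOT LL(1).

Answer: No. Predict set conflict for A': { 'c' }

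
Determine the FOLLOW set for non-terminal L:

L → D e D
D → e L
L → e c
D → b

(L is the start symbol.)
To compute FOLLOW(L), find every occurrence of L on a right-hand side N → α L β: add FIRST(β) \ {ε}, and if β is empty or nullable also add FOLLOW(N). Iterate to a fixed point.

L is the start symbol, so $ ∈ FOLLOW(L).
In D → e L: L is at the end, add FOLLOW(D)

The FOLLOW sets referred to above (computed the same way, to a fixed point):
  FOLLOW(D) = { $, 'e' }

Taking the union: FOLLOW(L) = { $, 'e' }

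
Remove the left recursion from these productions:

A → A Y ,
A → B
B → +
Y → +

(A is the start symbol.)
A is directly left-recursive. The standard transformation for
  A → A α₁ | ... | A α_m | β₁ | ... | β_n
is
  A  → β₁ A' | ... | β_n A'
  A' → α₁ A' | ... | α_m A' | ε

A → B becomes A → B A'
A → A Y , becomes A' → Y , A'
Add A' → ε

Productions for other non-terminals are unchanged:
  B → +
  Y → +

Resulting grammar:
A → B A'
A' → Y , A'
A' → ε
B → +
Y → +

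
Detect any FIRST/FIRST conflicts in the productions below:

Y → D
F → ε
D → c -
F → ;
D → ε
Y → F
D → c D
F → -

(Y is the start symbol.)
Yes. Y → D / Y → F on { ε }; D → c '-' / D → c D on { 'c' }

A FIRST/FIRST conflict occurs when two productions N → α and N → β for the same non-terminal have FIRST(α) ∩ FIRST(β) ≠ ∅ (with ε ∈ FIRST of a nullable right-hand side, so two nullable alternatives also conflict).

FIRST sets of the non-terminals at (or reachable through a nullable prefix from) the front of some alternative:
  FIRST(D) = { 'c', ε }
  FIRST(F) = { '-', ';', ε }

Productions for Y:
  Y → D: FIRST = { 'c', ε }
  Y → F: FIRST = { '-', ';', ε }
Productions for F:
  F → ε: FIRST = { ε }
  F → ;: FIRST = { ';' }
  F → -: FIRST = { '-' }
Productions for D:
  D → c -: FIRST = { 'c' }
  D → ε: FIRST = { ε }
  D → c D: FIRST = { 'c' }

Conflict for Y: Y → D and Y → F
  Overlap: { ε }
Conflict for D: D → c - and D → c D
  Overlap: { 'c' }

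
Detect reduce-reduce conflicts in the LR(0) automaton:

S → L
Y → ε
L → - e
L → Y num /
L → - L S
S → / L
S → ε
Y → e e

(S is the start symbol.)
Yes — I0: [S → .] vs [Y → .]; I11: [S → .] vs [Y → .]

A reduce-reduce conflict occurs when an LR(0) state has two complete items [A → α .] and [B → β .] — both call for a reduction, and with no lookahead the parser cannot choose between them.

Augment with S' → S and build the canonical LR(0) collection (I0 = CLOSURE({[S' → . S]}), then GOTO on every symbol after a dot until no new states appear). It has 14 states:
  I0: { [L → . - L S], [L → . - e], [L → . Y num /], [S → . / L], [S → . L], [S → .], [S' → . S], [Y → . e e], [Y → .] }  — shift, 2 reduces
  I1: { [L → - . L S], [L → - . e], [L → . - L S], [L → . - e], [L → . Y num /], [Y → . e e], [Y → .] }  — shift, reduce
  I2: { [L → . - L S], [L → . - e], [L → . Y num /], [S → / . L], [Y → . e e], [Y → .] }  — shift, reduce
  I3: { [S → L .] }  — reduce
  I4: { [S' → S .] }  — accept
  I5: { [L → Y . num /] }  — shift
  I6: { [Y → e . e] }  — shift
  I7: { [Y → e e .] }  — reduce
  I8: { [L → Y num . /] }  — shift
  I9: { [L → Y num / .] }  — reduce
  I10: { [S → / L .] }  — reduce
  I11: { [L → - L . S], [L → . - L S], [L → . - e], [L → . Y num /], [S → . / L], [S → . L], [S → .], [Y → . e e], [Y → .] }  — shift, 2 reduces
  I12: { [L → - e .], [Y → e . e] }  — shift, reduce
  I13: { [L → - L S .] }  — reduce

I0 contains complete items [S → .], [Y → .] — reduce-reduce conflict.
I11 contains complete items [S → .], [Y → .] — reduce-reduce conflict.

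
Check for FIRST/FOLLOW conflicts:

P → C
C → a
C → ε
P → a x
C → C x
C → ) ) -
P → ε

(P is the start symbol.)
Yes. C → C x with FOLLOW(C) on { 'x' }

Nullable non-terminals: C, P.
FIRST sets used below: FIRST(C) = { ')', 'a', 'x', ε }

C: nullable alternative(s) C → ε; FOLLOW(C) = { $, 'x' }
  C → a: FIRST \ {ε} = { 'a' } — disjoint from FOLLOW(C)
  C → ε: FIRST \ {ε} = { } — this is the only nullable alternative, skip
  C → C x: FIRST \ {ε} = { ')', 'a', 'x' } — overlaps FOLLOW(C) on { 'x' }: CONFLICT
  C → ) ) -: FIRST \ {ε} = { ')' } — disjoint from FOLLOW(C)

P: nullable alternative(s) P → C, P → ε; FOLLOW(P) = { $ }
  P → C: FIRST \ {ε} = { ')', 'a', 'x' } — disjoint from FOLLOW(P)
  P → a x: FIRST \ {ε} = { 'a' } — disjoint from FOLLOW(P)
  P → ε: FIRST \ {ε} = { } — disjoint from FOLLOW(P)

So the grammar has 1 FIRST/FOLLOW conflict (marked CONFLICT above).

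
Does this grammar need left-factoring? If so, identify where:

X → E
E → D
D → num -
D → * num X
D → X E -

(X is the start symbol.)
No, left-factoring is not needed

Left-factoring is needed when two productions for the same non-terminal
share a common prefix on the right-hand side.

Productions for D:
  D → num -
  D → * num X
  D → X E -

No common prefixes found.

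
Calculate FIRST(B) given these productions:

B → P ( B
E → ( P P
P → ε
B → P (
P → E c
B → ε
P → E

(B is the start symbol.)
FIRST sets of the other non-terminals involved (by the same procedure, iterated to a fixed point):
  FIRST(P) = { '(', ε }

From B → P ( B:
  - P is a non-terminal: add FIRST(P) \ {ε} = { '(' }
    P is nullable, so continue to the next symbol
  - '(' is a terminal: add '(' and stop
From B → P (:
  - P is a non-terminal: add FIRST(P) \ {ε} = { '(' }
    P is nullable, so continue to the next symbol
  - '(' is a terminal: add '(' and stop
From B → ε:
  - ε-production, so ε ∈ FIRST(B)

Collecting: FIRST(B) = { '(', ε }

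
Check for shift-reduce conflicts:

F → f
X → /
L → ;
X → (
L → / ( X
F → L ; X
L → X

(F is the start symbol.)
Yes — I2: [X → / .] vs [L → / . ( X]

A shift-reduce conflict occurs when an LR(0) state has both:
  - a complete (reduce) item [A → α .] (dot at the end), and
  - a shift item [B → β . c γ] (dot before a terminal).

Augment with F' → F and build the canonical LR(0) collection (I0 = CLOSURE({[F' → . F]}), then GOTO on every symbol after a dot until no new states appear). It has 13 states:
  I0: { [F → . L ; X], [F → . f], [F' → . F], [L → . / ( X], [L → . ;], [L → . X], [X → . (], [X → . /] }  — shift
  I1: { [X → ( .] }  — reduce
  I2: { [L → / . ( X], [X → / .] }  — shift, reduce
  I3: { [L → ; .] }  — reduce
  I4: { [F' → F .] }  — accept
  I5: { [F → L . ; X] }  — shift
  I6: { [L → X .] }  — reduce
  I7: { [F → f .] }  — reduce
  I8: { [F → L ; . X], [X → . (], [X → . /] }  — shift
  I9: { [X → / .] }  — reduce
  I10: { [F → L ; X .] }  — reduce
  I11: { [L → / ( . X], [X → . (], [X → . /] }  — shift
  I12: { [L → / ( X .] }  — reduce

I2 contains reduce item [X → / .] and shift item [L → / . ( X] — shift-reduce conflict.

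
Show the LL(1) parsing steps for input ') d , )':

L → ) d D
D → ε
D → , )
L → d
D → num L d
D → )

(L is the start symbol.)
LL(1) parsing maintains a stack (initially the start symbol over $) and the input. At each step: if the stack top is a terminal, match it against the current input token; if it is a non-terminal N, replace it with the RHS of M[N, lookahead] (the unique production whose predict set contains the lookahead).

Stack is shown with the top on the left.

Stack    Input      Action
--------------------------
L $      ) d , ) $  output L → ) d D
) d D $  ) d , ) $  match ')'
d D $    d , ) $    match 'd'
D $      , ) $      output D → , )
, ) $    , ) $      match ','
) $      ) $        match ')'
$        $          accept

The string is accepted.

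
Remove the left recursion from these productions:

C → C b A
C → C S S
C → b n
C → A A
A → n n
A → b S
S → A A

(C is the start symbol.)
C → b n C'
C → A A C'
C' → b A C'
C' → S S C'
C' → ε
A → n n
A → b S
S → A A

C is directly left-recursive. The standard transformation for
  A → A α₁ | ... | A α_m | β₁ | ... | β_n
is
  A  → β₁ A' | ... | β_n A'
  A' → α₁ A' | ... | α_m A' | ε

C → b n becomes C → b n C'
C → A A becomes C → A A C'
C → C b A becomes C' → b A C'
C → C S S becomes C' → S S C'
Add C' → ε

Productions for other non-terminals are unchanged:
  A → n n
  A → b S
  S → A A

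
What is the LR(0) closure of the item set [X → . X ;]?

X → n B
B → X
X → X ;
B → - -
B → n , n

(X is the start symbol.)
{ [X → . X ;], [X → . n B] }

To compute CLOSURE, for each item [A → α.Bβ] where B is a non-terminal, add [B → .γ] for all productions B → γ; repeat for the newly added items until nothing changes.

Start with: [X → . X ;]
  [X → . X ;] has the dot before X: add [X → . n B]
No further items can be added.

CLOSURE = { [X → . X ;], [X → . n B] }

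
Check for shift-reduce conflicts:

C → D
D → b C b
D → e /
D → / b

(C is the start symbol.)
No shift-reduce conflicts

Augment with C' → C and build the canonical LR(0) collection (I0 = CLOSURE({[C' → . C]}), then GOTO on every symbol after a dot until no new states appear). It has 10 states:
  I0: { [C → . D], [C' → . C], [D → . / b], [D → . b C b], [D → . e /] }  — shift
  I1: { [D → / . b] }  — shift
  I2: { [C' → C .] }  — accept
  I3: { [C → D .] }  — reduce
  I4: { [C → . D], [D → . / b], [D → . b C b], [D → . e /], [D → b . C b] }  — shift
  I5: { [D → e . /] }  — shift
  I6: { [D → e / .] }  — reduce
  I7: { [D → b C . b] }  — shift
  I8: { [D → b C b .] }  — reduce
  I9: { [D → / b .] }  — reduce

No state contains both a complete item and a shift item.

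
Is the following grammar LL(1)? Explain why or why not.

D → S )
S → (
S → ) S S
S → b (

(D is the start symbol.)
Yes, the grammar is LL(1).

A grammar is LL(1) if for each non-terminal N with multiple productions, the predict sets of those productions are pairwise disjoint, where PREDICT(N → α) = (FIRST(α) \ {ε}) ∪ (FOLLOW(N) if α ⇒* ε).

For S:
  PREDICT(S → '(') = { '(' }
  PREDICT(S → ')' S S) = { ')' }
  PREDICT(S → b '(') = { 'b' }
D has a single production, so nothing to check there.

All predict sets are disjoint. The grammar IS LL(1).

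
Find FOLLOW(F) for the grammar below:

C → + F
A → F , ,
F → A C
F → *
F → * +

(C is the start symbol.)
{ $, ',' }

To compute FOLLOW(F), find every occurrence of F on a right-hand side N → α F β: add FIRST(β) \ {ε}, and if β is empty or nullable also add FOLLOW(N). Iterate to a fixed point.

In C → + F: F is at the end, add FOLLOW(C)
In A → F , ,: F is followed by ',' ',', add FIRST(',' ',') \ {ε} = { ',' }

The FOLLOW sets referred to above (computed the same way, to a fixed point):
  FOLLOW(C) = { $, ',' }

Taking the union: FOLLOW(F) = { $, ',' }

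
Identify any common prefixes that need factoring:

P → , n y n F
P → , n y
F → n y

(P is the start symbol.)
Yes, P has productions with common prefix ', n y'

Left-factoring is needed when two productions for the same non-terminal
share a common prefix on the right-hand side.

Productions for P:
  P → , n y n F
  P → , n y

Found common prefix ', n y' in productions for P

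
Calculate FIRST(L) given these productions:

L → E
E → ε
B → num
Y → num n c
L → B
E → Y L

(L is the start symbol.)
{ 'num', ε }

To compute FIRST(L), examine every production with L on the left-hand side, reading each right-hand side left to right until a non-nullable symbol is reached.

FIRST sets of the other non-terminals involved (by the same procedure, iterated to a fixed point):
  FIRST(E) = { 'num', ε }
  FIRST(B) = { 'num' }

From L → E:
  - E is a non-terminal: add FIRST(E) \ {ε} = { 'num' }
    E is nullable and nothing follows, so the whole right-hand side can vanish: ε ∈ FIRST(L)
From L → B:
  - B is a non-terminal: add FIRST(B) \ {ε} = { 'num' }
    B is not nullable, so stop

Collecting: FIRST(L) = { 'num', ε }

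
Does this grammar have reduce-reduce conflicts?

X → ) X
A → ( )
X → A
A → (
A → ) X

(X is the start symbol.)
Yes — I5: [A → ) X .] vs [X → ) X .]

Augment with X' → X and build the canonical LR(0) collection (I0 = CLOSURE({[X' → . X]}), then GOTO on every symbol after a dot until no new states appear). It has 7 states:
  I0: { [A → . ( )], [A → . (], [A → . ) X], [X → . ) X], [X → . A], [X' → . X] }  — shift
  I1: { [A → ( . )], [A → ( .] }  — shift, reduce
  I2: { [A → ) . X], [A → . ( )], [A → . (], [A → . ) X], [X → ) . X], [X → . ) X], [X → . A] }  — shift
  I3: { [X → A .] }  — reduce
  I4: { [X' → X .] }  — accept
  I5: { [A → ) X .], [X → ) X .] }  — 2 reduces
  I6: { [A → ( ) .] }  — reduce

I5 contains complete items [A → ) X .], [X → ) X .] — reduce-reduce conflict.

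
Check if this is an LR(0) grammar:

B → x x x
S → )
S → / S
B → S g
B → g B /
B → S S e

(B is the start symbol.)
A grammar is LR(0) if no state in the canonical LR(0) collection has:
  - both a shift item (dot before a terminal) and a complete item (shift-reduce conflict), or
  - two or more complete items (reduce-reduce conflict; the accept item [B' → B .] counts as a complete item here).

Augment with B' → B and build the canonical LR(0) collection (I0 = CLOSURE({[B' → . B]}), then GOTO on every symbol after a dot until no new states appear). It has 15 states:
  I0: { [B → . S S e], [B → . S g], [B → . g B /], [B → . x x x], [B' → . B], [S → . )], [S → . / S] }  — shift
  I1: { [S → ) .] }  — reduce
  I2: { [S → . )], [S → . / S], [S → / . S] }  — shift
  I3: { [B' → B .] }  — accept
  I4: { [B → S . S e], [B → S . g], [S → . )], [S → . / S] }  — shift
  I5: { [B → . S S e], [B → . S g], [B → . g B /], [B → . x x x], [B → g . B /], [S → . )], [S → . / S] }  — shift
  I6: { [B → x . x x] }  — shift
  I7: { [B → x x . x] }  — shift
  I8: { [B → x x x .] }  — reduce
  I9: { [B → g B . /] }  — shift
  I10: { [B → g B / .] }  — reduce
  I11: { [B → S S . e] }  — shift
  I12: { [B → S g .] }  — reduce
  I13: { [B → S S e .] }  — reduce
  I14: { [S → / S .] }  — reduce

Every state is either a pure shift/goto state or contains exactly one complete item and nothing to shift — no conflicts. The grammar is LR(0).

Answer: Yes, the grammar is LR(0)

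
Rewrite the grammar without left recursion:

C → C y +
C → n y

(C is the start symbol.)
C → n y C'
C' → y + C'
C' → ε

C is directly left-recursive. The standard transformation for
  A → A α₁ | ... | A α_m | β₁ | ... | β_n
is
  A  → β₁ A' | ... | β_n A'
  A' → α₁ A' | ... | α_m A' | ε

C → n y becomes C → n y C'
C → C y + becomes C' → y + C'
Add C' → ε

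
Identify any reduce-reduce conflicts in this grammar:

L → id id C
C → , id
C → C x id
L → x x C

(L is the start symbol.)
No reduce-reduce conflicts

A reduce-reduce conflict occurs when an LR(0) state has two complete items [A → α .] and [B → β .] — both call for a reduction, and with no lookahead the parser cannot choose between them.

Augment with L' → L and build the canonical LR(0) collection (I0 = CLOSURE({[L' → . L]}), then GOTO on every symbol after a dot until no new states appear). It has 12 states:
  I0: { [L → . id id C], [L → . x x C], [L' → . L] }  — shift
  I1: { [L' → L .] }  — accept
  I2: { [L → id . id C] }  — shift
  I3: { [L → x . x C] }  — shift
  I4: { [C → . , id], [C → . C x id], [L → x x . C] }  — shift
  I5: { [C → , . id] }  — shift
  I6: { [C → C . x id], [L → x x C .] }  — shift, reduce
  I7: { [C → C x . id] }  — shift
  I8: { [C → C x id .] }  — reduce
  I9: { [C → , id .] }  — reduce
  I10: { [C → . , id], [C → . C x id], [L → id id . C] }  — shift
  I11: { [C → C . x id], [L → id id C .] }  — shift, reduce

No state contains more than one complete item.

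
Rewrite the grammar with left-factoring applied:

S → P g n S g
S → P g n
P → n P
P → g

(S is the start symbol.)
S → P g n S'
S' → S g
S' → ε
P → n P
P → g

Left-factoring transforms A → αβ₁ | αβ₂ into A → αA' and A' → β₁ | β₂
(α is the longest common prefix among the alternatives). Repeat until
no nonterminal has two alternatives with a common prefix.

Round 1: S has alternatives sharing prefix 'P g n'. Introduce S': S → P g n S'
  Add: S' → S g
  Add: S' → ε

No remaining common prefixes — done.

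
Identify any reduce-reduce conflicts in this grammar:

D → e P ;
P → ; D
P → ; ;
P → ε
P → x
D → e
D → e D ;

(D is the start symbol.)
Yes — I2: [D → e .] vs [P → .]

A reduce-reduce conflict occurs when an LR(0) state has two complete items [A → α .] and [B → β .] — both call for a reduction, and with no lookahead the parser cannot choose between them.

Augment with D' → D and build the canonical LR(0) collection (I0 = CLOSURE({[D' → . D]}), then GOTO on every symbol after a dot until no new states appear). It has 11 states:
  I0: { [D → . e D ;], [D → . e P ;], [D → . e], [D' → . D] }  — shift
  I1: { [D' → D .] }  — accept
  I2: { [D → . e D ;], [D → . e P ;], [D → . e], [D → e . D ;], [D → e . P ;], [D → e .], [P → . ; ;], [P → . ; D], [P → . x], [P → .] }  — shift, 2 reduces
  I3: { [D → . e D ;], [D → . e P ;], [D → . e], [P → ; . ;], [P → ; . D] }  — shift
  I4: { [D → e D . ;] }  — shift
  I5: { [D → e P . ;] }  — shift
  I6: { [P → x .] }  — reduce
  I7: { [D → e P ; .] }  — reduce
  I8: { [D → e D ; .] }  — reduce
  I9: { [P → ; ; .] }  — reduce
  I10: { [P → ; D .] }  — reduce

I2 contains complete items [D → e .], [P → .] — reduce-reduce conflict.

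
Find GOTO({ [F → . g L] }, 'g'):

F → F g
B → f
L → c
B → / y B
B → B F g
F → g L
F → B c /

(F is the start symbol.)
{ [F → g . L], [L → . c] }

GOTO(I, 'g') = CLOSURE({ [A → αX.β] : [A → α.Xβ] ∈ I, X = 'g' })

Items with dot before 'g', with the dot advanced:
  [F → . g L] → [F → g . L]
Closure of the advanced items:
  [F → g . L] has the dot before L: add [L → . c]

GOTO = { [F → g . L], [L → . c] }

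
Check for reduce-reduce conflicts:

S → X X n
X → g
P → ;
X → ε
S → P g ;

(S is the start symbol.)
No reduce-reduce conflicts

Augment with S' → S and build the canonical LR(0) collection (I0 = CLOSURE({[S' → . S]}), then GOTO on every symbol after a dot until no new states appear). It has 10 states:
  I0: { [P → . ;], [S → . P g ;], [S → . X X n], [S' → . S], [X → . g], [X → .] }  — shift, reduce
  I1: { [P → ; .] }  — reduce
  I2: { [S → P . g ;] }  — shift
  I3: { [S' → S .] }  — accept
  I4: { [S → X . X n], [X → . g], [X → .] }  — shift, reduce
  I5: { [X → g .] }  — reduce
  I6: { [S → X X . n] }  — shift
  I7: { [S → X X n .] }  — reduce
  I8: { [S → P g . ;] }  — shift
  I9: { [S → P g ; .] }  — reduce

No state contains more than one complete item.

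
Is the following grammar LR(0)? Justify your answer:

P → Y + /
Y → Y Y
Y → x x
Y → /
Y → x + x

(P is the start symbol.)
A grammar is LR(0) if no state in the canonical LR(0) collection has:
  - both a shift item (dot before a terminal) and a complete item (shift-reduce conflict), or
  - two or more complete items (reduce-reduce conflict; the accept item [P' → P .] counts as a complete item here).

Augment with P' → P and build the canonical LR(0) collection (I0 = CLOSURE({[P' → . P]}), then GOTO on every symbol after a dot until no new states appear). It has 11 states:
  I0: { [P → . Y + /], [P' → . P], [Y → . /], [Y → . Y Y], [Y → . x + x], [Y → . x x] }  — shift
  I1: { [Y → / .] }  — reduce
  I2: { [P' → P .] }  — accept
  I3: { [P → Y . + /], [Y → . /], [Y → . Y Y], [Y → . x + x], [Y → . x x], [Y → Y . Y] }  — shift
  I4: { [Y → x . + x], [Y → x . x] }  — shift
  I5: { [Y → x + . x] }  — shift
  I6: { [Y → x x .] }  — reduce
  I7: { [Y → x + x .] }  — reduce
  I8: { [P → Y + . /] }  — shift
  I9: { [Y → . /], [Y → . Y Y], [Y → . x + x], [Y → . x x], [Y → Y . Y], [Y → Y Y .] }  — shift, reduce
  I10: { [P → Y + / .] }  — reduce

Conflict in state I9:
  Shift-reduce conflict between [Y → Y Y .] and [Y → . /]
So the grammar is NOT LR(0).

Answer: No. Shift-reduce conflict between [Y → Y Y .] and [Y → . /]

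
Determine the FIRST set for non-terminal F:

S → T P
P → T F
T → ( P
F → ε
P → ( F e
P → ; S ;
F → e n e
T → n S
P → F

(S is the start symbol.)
{ 'e', ε }

To compute FIRST(F), examine every production with F on the left-hand side, reading each right-hand side left to right until a non-nullable symbol is reached.

From F → ε:
  - ε-production, so ε ∈ FIRST(F)
From F → e n e:
  - e is a terminal: add 'e' and stop

Collecting: FIRST(F) = { 'e', ε }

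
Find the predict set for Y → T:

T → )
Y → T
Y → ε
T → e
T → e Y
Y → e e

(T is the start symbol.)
{ ')', 'e' }

PREDICT(Y → T) = (FIRST(RHS) \ {ε}) ∪ (FOLLOW(Y) if ε ∈ FIRST(RHS), i.e. RHS ⇒* ε)
FIRST(T) = { ')', 'e' }
FIRST(T) = { ')', 'e' }
ε ∉ FIRST(T), so FOLLOW(Y) is not added.
PREDICT(Y → T) = { ')', 'e' }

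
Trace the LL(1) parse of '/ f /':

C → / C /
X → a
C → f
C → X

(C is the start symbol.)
LL(1) parsing maintains a stack (initially the start symbol over $) and the input. At each step: if the stack top is a terminal, match it against the current input token; if it is a non-terminal N, replace it with the RHS of M[N, lookahead] (the unique production whose predict set contains the lookahead).

Stack is shown with the top on the left.

Stack    Input    Action
------------------------
C $      / f / $  output C → / C /
/ C / $  / f / $  match '/'
C / $    f / $    output C → f
f / $    f / $    match 'f'
/ $      / $      match '/'
$        $        accept

The string is accepted.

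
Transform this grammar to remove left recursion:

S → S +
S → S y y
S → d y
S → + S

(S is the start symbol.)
S is directly left-recursive. The standard transformation for
  A → A α₁ | ... | A α_m | β₁ | ... | β_n
is
  A  → β₁ A' | ... | β_n A'
  A' → α₁ A' | ... | α_m A' | ε

S → d y becomes S → d y S'
S → + S becomes S → + S S'
S → S + becomes S' → + S'
S → S y y becomes S' → y y S'
Add S' → ε

Resulting grammar:
S → d y S'
S → + S S'
S' → + S'
S' → y y S'
S' → ε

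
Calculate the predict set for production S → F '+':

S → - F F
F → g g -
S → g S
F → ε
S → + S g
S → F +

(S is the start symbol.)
{ '+', 'g' }

PREDICT(S → F '+') = (FIRST(RHS) \ {ε}) ∪ (FOLLOW(S) if ε ∈ FIRST(RHS), i.e. RHS ⇒* ε)
FIRST(F) = { 'g', ε }
FIRST(F '+') = { '+', 'g' }
ε ∉ FIRST(F '+'), so FOLLOW(S) is not added.
PREDICT(S → F '+') = { '+', 'g' }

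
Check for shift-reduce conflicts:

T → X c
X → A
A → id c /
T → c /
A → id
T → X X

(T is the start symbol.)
Augment with T' → T and build the canonical LR(0) collection (I0 = CLOSURE({[T' → . T]}), then GOTO on every symbol after a dot until no new states appear). It has 11 states:
  I0: { [A → . id c /], [A → . id], [T → . X X], [T → . X c], [T → . c /], [T' → . T], [X → . A] }  — shift
  I1: { [X → A .] }  — reduce
  I2: { [T' → T .] }  — accept
  I3: { [A → . id c /], [A → . id], [T → X . X], [T → X . c], [X → . A] }  — shift
  I4: { [T → c . /] }  — shift
  I5: { [A → id . c /], [A → id .] }  — shift, reduce
  I6: { [A → id c . /] }  — shift
  I7: { [A → id c / .] }  — reduce
  I8: { [T → c / .] }  — reduce
  I9: { [T → X X .] }  — reduce
  I10: { [T → X c .] }  — reduce

I5 contains reduce item [A → id .] and shift item [A → id . c /] — shift-reduce conflict.

Answer: Yes — I5: [A → id .] vs [A → id . c /]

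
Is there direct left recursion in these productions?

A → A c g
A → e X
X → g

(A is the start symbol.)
A → A c g: LEFT RECURSIVE (starts with A)
A → e X: starts with e
X → g: starts with g

The grammar has direct left recursion on: A.

Answer: Yes, A is left-recursive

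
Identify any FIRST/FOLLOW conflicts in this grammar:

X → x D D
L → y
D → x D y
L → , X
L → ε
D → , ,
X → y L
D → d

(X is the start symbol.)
Nullable non-terminals: L.

L: nullable alternative(s) L → ε; FOLLOW(L) = { $ }
  L → y: FIRST \ {ε} = { 'y' } — disjoint from FOLLOW(L)
  L → , X: FIRST \ {ε} = { ',' } — disjoint from FOLLOW(L)
  L → ε: FIRST \ {ε} = { } — this is the only nullable alternative, skip

D, X have no nullable alternative, so no FIRST/FOLLOW check is needed there.

No FIRST/FOLLOW conflicts found.

Answer: No FIRST/FOLLOW conflicts.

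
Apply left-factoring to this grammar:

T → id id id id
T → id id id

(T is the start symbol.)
Left-factoring transforms A → αβ₁ | αβ₂ into A → αA' and A' → β₁ | β₂
(α is the longest common prefix among the alternatives). Repeat until
no nonterminal has two alternatives with a common prefix.

Round 1: T has alternatives sharing prefix 'id id id'. Introduce T': T → id id id T'
  Add: T' → id
  Add: T' → ε

No remaining common prefixes — done.

Resulting grammar:
T → id id id T'
T' → id
T' → ε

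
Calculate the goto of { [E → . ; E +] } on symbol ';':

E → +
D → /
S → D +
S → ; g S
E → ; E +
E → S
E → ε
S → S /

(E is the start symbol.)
{ [D → . /], [E → . +], [E → . ; E +], [E → . S], [E → .], [E → ; . E +], [S → . ; g S], [S → . D +], [S → . S /] }

GOTO(I, ';') = CLOSURE({ [A → αX.β] : [A → α.Xβ] ∈ I, X = ';' })

Items with dot before ';', with the dot advanced:
  [E → . ; E +] → [E → ; . E +]
Closure of the advanced items:
  [E → ; . E +] has the dot before E: add [E → . +], [E → . ; E +], [E → . S], [E → .]
  [E → . S] has the dot before S: add [S → . D +], [S → . ; g S], [S → . S /]
  [S → . D +] has the dot before D: add [D → . /]

GOTO = { [D → . /], [E → . +], [E → . ; E +], [E → . S], [E → .], [E → ; . E +], [S → . ; g S], [S → . D +], [S → . S /] }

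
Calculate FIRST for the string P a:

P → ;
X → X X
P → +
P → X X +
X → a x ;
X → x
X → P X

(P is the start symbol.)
FIRST sets of the non-terminals involved (from the grammar, by fixed-point iteration):
  FIRST(P) = { '+', ';', 'a', 'x' }

To compute FIRST(P a), process the symbols left to right:
Symbol P is a non-terminal. Add FIRST(P) \ {ε} = { '+', ';', 'a', 'x' }
P is not nullable (ε ∉ FIRST(P)), so stop here.
FIRST(P a) = { '+', ';', 'a', 'x' }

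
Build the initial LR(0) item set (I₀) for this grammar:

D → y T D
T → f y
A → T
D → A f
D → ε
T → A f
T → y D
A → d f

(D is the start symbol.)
First, augment the grammar with D' → D
I₀ = CLOSURE({ [D' → . D] }):
  [D' → . D] has the dot before D: add [D → . y T D], [D → . A f], [D → .]
  [D → . A f] has the dot before A: add [A → . T], [A → . d f]
  [A → . T] has the dot before T: add [T → . f y], [T → . A f], [T → . y D]
No further items can be added.

I₀ = { [A → . T], [A → . d f], [D → . A f], [D → . y T D], [D → .], [D' → . D], [T → . A f], [T → . f y], [T → . y D] }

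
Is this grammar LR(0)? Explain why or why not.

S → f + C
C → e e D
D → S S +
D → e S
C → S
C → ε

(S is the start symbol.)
No. Shift-reduce conflict between [C → .] and [C → . e e D]

A grammar is LR(0) if no state in the canonical LR(0) collection has:
  - both a shift item (dot before a terminal) and a complete item (shift-reduce conflict), or
  - two or more complete items (reduce-reduce conflict; the accept item [S' → S .] counts as a complete item here).

Augment with S' → S and build the canonical LR(0) collection (I0 = CLOSURE({[S' → . S]}), then GOTO on every symbol after a dot until no new states appear). It has 14 states:
  I0: { [S → . f + C], [S' → . S] }  — shift
  I1: { [S' → S .] }  — accept
  I2: { [S → f . + C] }  — shift
  I3: { [C → . S], [C → . e e D], [C → .], [S → . f + C], [S → f + . C] }  — shift, reduce
  I4: { [S → f + C .] }  — reduce
  I5: { [C → S .] }  — reduce
  I6: { [C → e . e D] }  — shift
  I7: { [C → e e . D], [D → . S S +], [D → . e S], [S → . f + C] }  — shift
  I8: { [C → e e D .] }  — reduce
  I9: { [D → S . S +], [S → . f + C] }  — shift
  I10: { [D → e . S], [S → . f + C] }  — shift
  I11: { [D → e S .] }  — reduce
  I12: { [D → S S . +] }  — shift
  I13: { [D → S S + .] }  — reduce

Conflict in state I3:
  Shift-reduce conflict between [C → .] and [C → . e e D]
So the grammar is NOT LR(0).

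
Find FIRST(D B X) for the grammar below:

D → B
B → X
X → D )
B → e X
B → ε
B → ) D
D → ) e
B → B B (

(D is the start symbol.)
FIRST sets of the non-terminals involved (from the grammar, by fixed-point iteration):
  FIRST(D) = { '(', ')', 'e', ε }
  FIRST(B) = { '(', ')', 'e', ε }
  FIRST(X) = { '(', ')', 'e' }

To compute FIRST(D B X), process the symbols left to right:
Symbol D is a non-terminal. Add FIRST(D) \ {ε} = { '(', ')', 'e' }
D is nullable (ε ∈ FIRST(D)), continue to the next symbol.
Symbol B is a non-terminal. Add FIRST(B) \ {ε} = { '(', ')', 'e' }
B is nullable (ε ∈ FIRST(B)), continue to the next symbol.
Symbol X is a non-terminal. Add FIRST(X) \ {ε} = { '(', ')', 'e' }
X is not nullable (ε ∉ FIRST(X)), so stop here.
FIRST(D B X) = { '(', ')', 'e' }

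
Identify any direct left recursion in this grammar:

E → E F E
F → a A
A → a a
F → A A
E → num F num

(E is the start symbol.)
Yes, E is left-recursive

Direct left recursion occurs when N → N α for some non-terminal N (the right-hand side begins with the left-hand side itself).

E → E F E: LEFT RECURSIVE (starts with E)
F → a A: starts with a
A → a a: starts with a
F → A A: starts with A
E → num F num: starts with num

The grammar has direct left recursion on: E.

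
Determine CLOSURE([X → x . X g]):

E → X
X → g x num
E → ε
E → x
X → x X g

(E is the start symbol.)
To compute CLOSURE, for each item [A → α.Bβ] where B is a non-terminal, add [B → .γ] for all productions B → γ; repeat for the newly added items until nothing changes.

Start with: [X → x . X g]
  [X → x . X g] has the dot before X: add [X → . g x num], [X → . x X g]
No further items can be added.

CLOSURE = { [X → . g x num], [X → . x X g], [X → x . X g] }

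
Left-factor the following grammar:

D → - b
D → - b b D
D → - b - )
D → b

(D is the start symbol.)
D → - b D'
D' → ε
D' → b D
D' → - )
D → b

Left-factoring transforms A → αβ₁ | αβ₂ into A → αA' and A' → β₁ | β₂
(α is the longest common prefix among the alternatives). Repeat until
no nonterminal has two alternatives with a common prefix.

Round 1: D has alternatives sharing prefix '- b'. Introduce D': D → - b D'
  Add: D' → ε
  Add: D' → b D
  Add: D' → - )

No remaining common prefixes — done.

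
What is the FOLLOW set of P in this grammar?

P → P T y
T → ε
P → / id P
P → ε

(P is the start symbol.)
{ $, 'y' }

P is the start symbol, so $ ∈ FOLLOW(P).
In P → P T y: P is followed by T y, add FIRST(T y) \ {ε} = { 'y' }
In P → / id P: P is at the end; this adds FOLLOW(P) to itself — nothing new

Taking the union: FOLLOW(P) = { $, 'y' }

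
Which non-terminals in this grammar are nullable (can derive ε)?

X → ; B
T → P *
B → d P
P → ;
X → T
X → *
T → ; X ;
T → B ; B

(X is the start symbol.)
There are no ε-productions, so no non-terminal can derive ε.
No non-terminals are nullable.

Answer: None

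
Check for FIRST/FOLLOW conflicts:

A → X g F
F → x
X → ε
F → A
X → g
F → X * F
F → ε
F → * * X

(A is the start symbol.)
Nullable non-terminals: F, X.
FIRST sets used below: FIRST(A) = { 'g' }, FIRST(X) = { 'g', ε }

F: nullable alternative(s) F → ε; FOLLOW(F) = { $ }
  F → x: FIRST \ {ε} = { 'x' } — disjoint from FOLLOW(F)
  F → A: FIRST \ {ε} = { 'g' } — disjoint from FOLLOW(F)
  F → X * F: FIRST \ {ε} = { '*', 'g' } — disjoint from FOLLOW(F)
  F → ε: FIRST \ {ε} = { } — this is the only nullable alternative, skip
  F → * * X: FIRST \ {ε} = { '*' } — disjoint from FOLLOW(F)

X: nullable alternative(s) X → ε; FOLLOW(X) = { $, '*', 'g' }
  X → ε: FIRST \ {ε} = { } — this is the only nullable alternative, skip
  X → g: FIRST \ {ε} = { 'g' } — overlaps FOLLOW(X) on { 'g' }: CONFLICT

A has no nullable alternative, so no FIRST/FOLLOW check is needed there.

So the grammar has 1 FIRST/FOLLOW conflict (marked CONFLICT above).

Answer: Yes. X → g with FOLLOW(X) on { 'g' }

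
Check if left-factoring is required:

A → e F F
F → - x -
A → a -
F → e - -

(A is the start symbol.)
No, left-factoring is not needed

Left-factoring is needed when two productions for the same non-terminal
share a common prefix on the right-hand side.

Productions for A:
  A → e F F
  A → a -
Productions for F:
  F → - x -
  F → e - -

No common prefixes found.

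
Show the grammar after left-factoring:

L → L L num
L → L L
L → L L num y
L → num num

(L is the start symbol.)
Left-factoring transforms A → αβ₁ | αβ₂ into A → αA' and A' → β₁ | β₂
(α is the longest common prefix among the alternatives). Repeat until
no nonterminal has two alternatives with a common prefix.

Round 1: L has alternatives sharing prefix 'L L'. Introduce L': L → L L L'
  Add: L' → num
  Add: L' → ε
  Add: L' → num y

Round 2: L' has alternatives sharing prefix 'num'. Introduce L'': L' → num L''
  Add: L'' → ε
  Add: L'' → y

No remaining common prefixes — done.

Resulting grammar:
L → L L L'
L' → num L''
L'' → ε
L'' → y
L' → ε
L → num num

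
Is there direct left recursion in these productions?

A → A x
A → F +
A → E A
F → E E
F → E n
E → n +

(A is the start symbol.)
Yes, A is left-recursive

Direct left recursion occurs when N → N α for some non-terminal N (the right-hand side begins with the left-hand side itself).

A → A x: LEFT RECURSIVE (starts with A)
A → F +: starts with F
A → E A: starts with E
F → E E: starts with E
F → E n: starts with E
E → n +: starts with n

The grammar has direct left recursion on: A.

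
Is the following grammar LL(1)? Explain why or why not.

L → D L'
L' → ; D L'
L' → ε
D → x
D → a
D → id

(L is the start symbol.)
Relevant sets:
  FOLLOW(L') = { $ }

For L':
  PREDICT(L' → ';' D L') = { ';' }
  PREDICT(L' → ε) = { $ }
For D:
  PREDICT(D → x) = { 'x' }
  PREDICT(D → a) = { 'a' }
  PREDICT(D → id) = { 'id' }
L has a single production, so nothing to check there.

All predict sets are disjoint. The grammar IS LL(1).

Answer: Yes, the grammar is LL(1).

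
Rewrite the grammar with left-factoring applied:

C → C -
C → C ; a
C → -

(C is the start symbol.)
Left-factoring transforms A → αβ₁ | αβ₂ into A → αA' and A' → β₁ | β₂
(α is the longest common prefix among the alternatives). Repeat until
no nonterminal has two alternatives with a common prefix.

Round 1: C has alternatives sharing prefix 'C'. Introduce C': C → C C'
  Add: C' → -
  Add: C' → ; a

No remaining common prefixes — done.

Resulting grammar:
C → C C'
C' → -
C' → ; a
C → -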